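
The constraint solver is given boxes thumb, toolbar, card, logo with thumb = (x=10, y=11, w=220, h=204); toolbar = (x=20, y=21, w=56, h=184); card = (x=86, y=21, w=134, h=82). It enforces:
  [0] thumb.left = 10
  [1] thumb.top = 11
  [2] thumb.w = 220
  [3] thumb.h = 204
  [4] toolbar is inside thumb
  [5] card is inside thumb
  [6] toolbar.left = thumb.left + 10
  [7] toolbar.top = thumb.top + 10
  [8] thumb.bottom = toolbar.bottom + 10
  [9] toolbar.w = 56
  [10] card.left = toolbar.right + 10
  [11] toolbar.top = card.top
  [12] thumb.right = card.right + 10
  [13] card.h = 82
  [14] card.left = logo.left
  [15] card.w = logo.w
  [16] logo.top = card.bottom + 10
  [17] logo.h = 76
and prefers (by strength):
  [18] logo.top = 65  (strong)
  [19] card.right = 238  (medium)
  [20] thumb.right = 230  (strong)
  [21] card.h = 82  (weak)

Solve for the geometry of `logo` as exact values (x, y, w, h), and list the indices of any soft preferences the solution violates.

logo = (x=86, y=113, w=134, h=76)
violated soft preferences: 18, 19

1. logo.x = 86  [card.left = logo.left]
2. logo.w = 134  [card.w = logo.w]
3. logo.y = 113  [logo.top = card.bottom + 10]
4. logo.h = 76  [logo.h = 76]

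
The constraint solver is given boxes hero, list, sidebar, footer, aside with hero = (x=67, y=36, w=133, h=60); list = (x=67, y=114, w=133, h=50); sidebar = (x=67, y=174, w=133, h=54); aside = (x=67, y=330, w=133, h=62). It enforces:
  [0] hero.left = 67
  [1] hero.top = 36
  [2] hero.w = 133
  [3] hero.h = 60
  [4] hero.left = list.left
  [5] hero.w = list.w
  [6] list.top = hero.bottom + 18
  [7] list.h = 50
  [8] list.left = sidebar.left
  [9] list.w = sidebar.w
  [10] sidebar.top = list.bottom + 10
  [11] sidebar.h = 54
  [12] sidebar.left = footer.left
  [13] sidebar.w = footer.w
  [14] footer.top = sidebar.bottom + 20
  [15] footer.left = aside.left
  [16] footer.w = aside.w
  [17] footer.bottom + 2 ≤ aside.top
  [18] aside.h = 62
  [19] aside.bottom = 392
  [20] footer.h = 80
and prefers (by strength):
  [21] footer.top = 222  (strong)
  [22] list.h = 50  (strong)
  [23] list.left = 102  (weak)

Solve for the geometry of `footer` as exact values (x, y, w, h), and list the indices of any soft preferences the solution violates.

1. footer.x = 67  [sidebar.left = footer.left]
2. footer.w = 133  [sidebar.w = footer.w]
3. footer.y = 248  [footer.top = sidebar.bottom + 20]
4. footer.h = 80  [footer.h = 80]

footer = (x=67, y=248, w=133, h=80)
violated soft preferences: 21, 23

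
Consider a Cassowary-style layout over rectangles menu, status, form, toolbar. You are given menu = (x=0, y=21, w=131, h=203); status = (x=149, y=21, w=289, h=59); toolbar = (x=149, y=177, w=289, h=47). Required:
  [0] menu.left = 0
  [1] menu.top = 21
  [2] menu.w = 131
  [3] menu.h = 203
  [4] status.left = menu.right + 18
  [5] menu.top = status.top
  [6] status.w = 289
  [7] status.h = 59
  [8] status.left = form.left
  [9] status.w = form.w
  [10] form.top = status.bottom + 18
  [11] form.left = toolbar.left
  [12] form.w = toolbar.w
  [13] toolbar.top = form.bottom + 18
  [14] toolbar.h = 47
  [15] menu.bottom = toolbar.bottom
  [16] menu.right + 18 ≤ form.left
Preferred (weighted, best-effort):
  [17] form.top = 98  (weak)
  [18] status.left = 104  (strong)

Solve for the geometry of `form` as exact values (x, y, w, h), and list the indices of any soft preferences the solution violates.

1. form.x = 149  [status.left = form.left]
2. form.w = 289  [status.w = form.w]
3. form.y = 98  [form.top = status.bottom + 18]
4. form.h = 61  [toolbar.top = form.bottom + 18]

form = (x=149, y=98, w=289, h=61)
violated soft preferences: 18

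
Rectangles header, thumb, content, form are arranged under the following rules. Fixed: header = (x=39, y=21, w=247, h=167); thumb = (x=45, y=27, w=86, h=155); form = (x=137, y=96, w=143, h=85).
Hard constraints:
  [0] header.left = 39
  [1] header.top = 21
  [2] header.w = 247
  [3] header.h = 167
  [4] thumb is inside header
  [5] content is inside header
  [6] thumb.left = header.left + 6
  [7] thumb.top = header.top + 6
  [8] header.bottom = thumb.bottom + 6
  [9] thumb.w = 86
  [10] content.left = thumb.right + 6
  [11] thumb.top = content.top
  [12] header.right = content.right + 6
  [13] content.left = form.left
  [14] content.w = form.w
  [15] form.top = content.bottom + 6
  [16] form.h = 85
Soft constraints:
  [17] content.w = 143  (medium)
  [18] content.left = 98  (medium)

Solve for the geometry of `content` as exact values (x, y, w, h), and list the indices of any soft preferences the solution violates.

1. content.x = 137  [content.left = thumb.right + 6]
2. content.y = 27  [thumb.top = content.top]
3. content.w = 143  [header.right = content.right + 6]
4. content.h = 63  [form.top = content.bottom + 6]

content = (x=137, y=27, w=143, h=63)
violated soft preferences: 18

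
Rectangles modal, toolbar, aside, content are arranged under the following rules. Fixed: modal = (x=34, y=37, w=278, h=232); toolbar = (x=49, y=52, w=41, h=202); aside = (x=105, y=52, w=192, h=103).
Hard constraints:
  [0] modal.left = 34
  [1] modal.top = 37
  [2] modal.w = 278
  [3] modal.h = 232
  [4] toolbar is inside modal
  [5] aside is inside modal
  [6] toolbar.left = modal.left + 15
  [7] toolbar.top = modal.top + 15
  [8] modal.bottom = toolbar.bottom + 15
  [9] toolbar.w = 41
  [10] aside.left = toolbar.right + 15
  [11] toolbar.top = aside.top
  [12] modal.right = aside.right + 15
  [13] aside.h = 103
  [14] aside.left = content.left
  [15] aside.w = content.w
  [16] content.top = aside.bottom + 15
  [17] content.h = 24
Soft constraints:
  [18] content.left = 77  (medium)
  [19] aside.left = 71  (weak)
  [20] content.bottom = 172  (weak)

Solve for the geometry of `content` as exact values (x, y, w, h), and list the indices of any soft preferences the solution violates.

1. content.x = 105  [aside.left = content.left]
2. content.w = 192  [aside.w = content.w]
3. content.y = 170  [content.top = aside.bottom + 15]
4. content.h = 24  [content.h = 24]

content = (x=105, y=170, w=192, h=24)
violated soft preferences: 18, 19, 20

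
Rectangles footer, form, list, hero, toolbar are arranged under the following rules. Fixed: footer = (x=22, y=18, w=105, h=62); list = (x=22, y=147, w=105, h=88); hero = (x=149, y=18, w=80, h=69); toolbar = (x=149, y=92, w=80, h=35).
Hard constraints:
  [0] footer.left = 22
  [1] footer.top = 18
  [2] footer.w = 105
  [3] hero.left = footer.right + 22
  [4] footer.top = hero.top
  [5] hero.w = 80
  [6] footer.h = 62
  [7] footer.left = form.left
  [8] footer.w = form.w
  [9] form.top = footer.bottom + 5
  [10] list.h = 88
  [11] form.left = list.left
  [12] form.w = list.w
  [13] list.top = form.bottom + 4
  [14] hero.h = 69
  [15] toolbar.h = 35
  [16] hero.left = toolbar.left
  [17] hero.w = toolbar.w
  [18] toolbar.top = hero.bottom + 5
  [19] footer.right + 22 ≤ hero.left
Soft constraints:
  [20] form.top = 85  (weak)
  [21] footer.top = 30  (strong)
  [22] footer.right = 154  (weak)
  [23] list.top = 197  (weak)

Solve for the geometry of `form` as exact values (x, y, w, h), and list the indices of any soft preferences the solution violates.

1. form.x = 22  [footer.left = form.left]
2. form.w = 105  [footer.w = form.w]
3. form.y = 85  [form.top = footer.bottom + 5]
4. form.h = 58  [list.top = form.bottom + 4]

form = (x=22, y=85, w=105, h=58)
violated soft preferences: 21, 22, 23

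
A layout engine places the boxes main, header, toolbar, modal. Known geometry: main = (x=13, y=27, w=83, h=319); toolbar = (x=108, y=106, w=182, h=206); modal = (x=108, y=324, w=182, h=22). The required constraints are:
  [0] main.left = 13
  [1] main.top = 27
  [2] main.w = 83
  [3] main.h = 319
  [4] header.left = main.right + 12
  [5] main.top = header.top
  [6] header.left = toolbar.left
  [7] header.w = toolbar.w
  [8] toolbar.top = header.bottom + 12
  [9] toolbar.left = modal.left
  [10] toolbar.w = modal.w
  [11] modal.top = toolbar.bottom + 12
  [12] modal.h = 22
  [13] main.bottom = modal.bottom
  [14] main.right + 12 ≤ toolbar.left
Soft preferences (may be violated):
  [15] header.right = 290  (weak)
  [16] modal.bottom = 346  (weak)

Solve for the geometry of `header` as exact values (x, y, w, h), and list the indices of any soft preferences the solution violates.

header = (x=108, y=27, w=182, h=67)
violated soft preferences: none

1. header.x = 108  [header.left = main.right + 12]
2. header.y = 27  [main.top = header.top]
3. header.w = 182  [header.w = toolbar.w]
4. header.h = 67  [toolbar.top = header.bottom + 12]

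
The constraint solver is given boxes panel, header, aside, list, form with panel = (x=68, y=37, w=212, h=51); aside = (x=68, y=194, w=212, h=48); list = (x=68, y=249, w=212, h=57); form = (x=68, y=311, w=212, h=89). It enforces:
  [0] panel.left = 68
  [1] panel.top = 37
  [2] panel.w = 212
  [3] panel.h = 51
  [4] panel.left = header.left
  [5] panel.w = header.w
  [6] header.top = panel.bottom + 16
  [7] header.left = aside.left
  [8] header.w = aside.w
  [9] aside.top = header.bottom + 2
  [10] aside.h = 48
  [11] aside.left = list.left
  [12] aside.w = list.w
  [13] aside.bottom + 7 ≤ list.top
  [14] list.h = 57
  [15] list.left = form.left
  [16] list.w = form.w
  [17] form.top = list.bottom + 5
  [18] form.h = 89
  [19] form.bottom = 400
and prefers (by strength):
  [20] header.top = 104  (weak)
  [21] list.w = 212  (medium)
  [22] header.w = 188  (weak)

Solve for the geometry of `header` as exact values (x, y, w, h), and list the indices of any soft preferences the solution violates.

header = (x=68, y=104, w=212, h=88)
violated soft preferences: 22

1. header.x = 68  [panel.left = header.left]
2. header.w = 212  [panel.w = header.w]
3. header.y = 104  [header.top = panel.bottom + 16]
4. header.h = 88  [aside.top = header.bottom + 2]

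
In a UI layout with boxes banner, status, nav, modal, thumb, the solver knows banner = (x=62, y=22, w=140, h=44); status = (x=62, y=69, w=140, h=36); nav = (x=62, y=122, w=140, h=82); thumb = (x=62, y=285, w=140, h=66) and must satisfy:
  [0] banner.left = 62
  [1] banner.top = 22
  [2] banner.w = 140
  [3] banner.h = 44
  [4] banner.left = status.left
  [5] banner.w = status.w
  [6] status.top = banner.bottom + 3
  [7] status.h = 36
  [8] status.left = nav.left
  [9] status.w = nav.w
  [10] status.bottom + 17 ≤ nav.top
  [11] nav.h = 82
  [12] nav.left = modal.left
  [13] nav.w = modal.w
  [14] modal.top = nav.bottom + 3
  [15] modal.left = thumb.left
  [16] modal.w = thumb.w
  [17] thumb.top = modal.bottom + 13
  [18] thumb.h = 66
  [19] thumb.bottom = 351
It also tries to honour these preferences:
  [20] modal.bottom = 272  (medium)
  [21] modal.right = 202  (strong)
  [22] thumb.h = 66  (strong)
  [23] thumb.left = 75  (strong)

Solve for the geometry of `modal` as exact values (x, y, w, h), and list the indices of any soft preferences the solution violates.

1. modal.x = 62  [nav.left = modal.left]
2. modal.w = 140  [nav.w = modal.w]
3. modal.y = 207  [modal.top = nav.bottom + 3]
4. modal.h = 65  [thumb.top = modal.bottom + 13]

modal = (x=62, y=207, w=140, h=65)
violated soft preferences: 23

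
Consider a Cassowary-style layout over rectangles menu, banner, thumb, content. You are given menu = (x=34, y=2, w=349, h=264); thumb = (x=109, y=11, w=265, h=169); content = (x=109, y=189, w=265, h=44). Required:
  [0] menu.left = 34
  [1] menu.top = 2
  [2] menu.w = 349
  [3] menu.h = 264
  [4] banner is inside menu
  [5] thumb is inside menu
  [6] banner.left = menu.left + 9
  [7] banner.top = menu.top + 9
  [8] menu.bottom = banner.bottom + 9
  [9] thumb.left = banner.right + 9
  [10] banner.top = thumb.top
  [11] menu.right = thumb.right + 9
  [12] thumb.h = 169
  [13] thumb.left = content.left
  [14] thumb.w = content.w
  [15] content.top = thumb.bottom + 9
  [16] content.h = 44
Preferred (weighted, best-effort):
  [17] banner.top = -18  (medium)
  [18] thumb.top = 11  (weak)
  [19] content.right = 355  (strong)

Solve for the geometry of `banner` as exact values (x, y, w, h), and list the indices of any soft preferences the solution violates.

1. banner.x = 43  [banner.left = menu.left + 9]
2. banner.y = 11  [banner.top = menu.top + 9]
3. banner.h = 246  [menu.bottom = banner.bottom + 9]
4. banner.w = 57  [thumb.left = banner.right + 9]

banner = (x=43, y=11, w=57, h=246)
violated soft preferences: 17, 19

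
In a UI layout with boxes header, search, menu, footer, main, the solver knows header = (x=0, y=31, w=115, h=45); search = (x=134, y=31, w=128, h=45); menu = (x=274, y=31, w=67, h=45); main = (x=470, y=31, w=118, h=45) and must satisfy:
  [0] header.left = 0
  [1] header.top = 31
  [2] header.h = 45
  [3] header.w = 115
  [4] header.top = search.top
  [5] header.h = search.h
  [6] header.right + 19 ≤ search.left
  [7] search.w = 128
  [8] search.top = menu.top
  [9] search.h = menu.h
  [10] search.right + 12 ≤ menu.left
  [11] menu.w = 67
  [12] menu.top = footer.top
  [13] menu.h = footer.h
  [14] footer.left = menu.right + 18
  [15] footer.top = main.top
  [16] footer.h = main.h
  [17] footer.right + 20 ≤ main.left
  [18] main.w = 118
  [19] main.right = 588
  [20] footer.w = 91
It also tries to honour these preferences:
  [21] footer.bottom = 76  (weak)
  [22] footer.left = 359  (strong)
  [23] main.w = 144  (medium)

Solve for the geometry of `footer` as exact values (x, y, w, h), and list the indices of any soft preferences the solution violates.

1. footer.y = 31  [menu.top = footer.top]
2. footer.h = 45  [menu.h = footer.h]
3. footer.x = 359  [footer.left = menu.right + 18]
4. footer.w = 91  [footer.w = 91]

footer = (x=359, y=31, w=91, h=45)
violated soft preferences: 23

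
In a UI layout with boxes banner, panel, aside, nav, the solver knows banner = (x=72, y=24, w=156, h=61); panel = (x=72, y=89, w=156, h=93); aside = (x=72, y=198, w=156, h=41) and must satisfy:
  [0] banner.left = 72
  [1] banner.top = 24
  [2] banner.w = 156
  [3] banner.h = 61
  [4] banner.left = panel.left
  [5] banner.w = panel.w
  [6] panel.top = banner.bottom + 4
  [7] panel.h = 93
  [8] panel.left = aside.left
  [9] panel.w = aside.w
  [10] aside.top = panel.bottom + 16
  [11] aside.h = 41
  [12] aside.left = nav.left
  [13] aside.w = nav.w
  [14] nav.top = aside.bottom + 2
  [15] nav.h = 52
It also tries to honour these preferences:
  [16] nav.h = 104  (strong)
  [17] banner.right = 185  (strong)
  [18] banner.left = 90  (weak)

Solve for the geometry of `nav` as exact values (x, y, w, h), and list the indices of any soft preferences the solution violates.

1. nav.x = 72  [aside.left = nav.left]
2. nav.w = 156  [aside.w = nav.w]
3. nav.y = 241  [nav.top = aside.bottom + 2]
4. nav.h = 52  [nav.h = 52]

nav = (x=72, y=241, w=156, h=52)
violated soft preferences: 16, 17, 18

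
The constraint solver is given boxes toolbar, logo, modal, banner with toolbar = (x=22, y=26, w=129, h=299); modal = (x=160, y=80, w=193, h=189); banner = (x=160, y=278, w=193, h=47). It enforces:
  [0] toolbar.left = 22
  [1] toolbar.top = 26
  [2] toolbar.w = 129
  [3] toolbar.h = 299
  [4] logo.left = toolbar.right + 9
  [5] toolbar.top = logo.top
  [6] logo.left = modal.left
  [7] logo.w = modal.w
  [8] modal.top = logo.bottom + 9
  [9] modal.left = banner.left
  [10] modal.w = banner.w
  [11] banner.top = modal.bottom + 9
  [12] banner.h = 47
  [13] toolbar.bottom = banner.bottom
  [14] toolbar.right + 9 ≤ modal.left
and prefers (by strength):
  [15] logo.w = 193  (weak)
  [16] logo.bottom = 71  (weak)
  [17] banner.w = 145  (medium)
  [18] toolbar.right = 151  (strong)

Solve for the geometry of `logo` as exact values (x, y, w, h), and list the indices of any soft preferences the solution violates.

1. logo.x = 160  [logo.left = toolbar.right + 9]
2. logo.y = 26  [toolbar.top = logo.top]
3. logo.w = 193  [logo.w = modal.w]
4. logo.h = 45  [modal.top = logo.bottom + 9]

logo = (x=160, y=26, w=193, h=45)
violated soft preferences: 17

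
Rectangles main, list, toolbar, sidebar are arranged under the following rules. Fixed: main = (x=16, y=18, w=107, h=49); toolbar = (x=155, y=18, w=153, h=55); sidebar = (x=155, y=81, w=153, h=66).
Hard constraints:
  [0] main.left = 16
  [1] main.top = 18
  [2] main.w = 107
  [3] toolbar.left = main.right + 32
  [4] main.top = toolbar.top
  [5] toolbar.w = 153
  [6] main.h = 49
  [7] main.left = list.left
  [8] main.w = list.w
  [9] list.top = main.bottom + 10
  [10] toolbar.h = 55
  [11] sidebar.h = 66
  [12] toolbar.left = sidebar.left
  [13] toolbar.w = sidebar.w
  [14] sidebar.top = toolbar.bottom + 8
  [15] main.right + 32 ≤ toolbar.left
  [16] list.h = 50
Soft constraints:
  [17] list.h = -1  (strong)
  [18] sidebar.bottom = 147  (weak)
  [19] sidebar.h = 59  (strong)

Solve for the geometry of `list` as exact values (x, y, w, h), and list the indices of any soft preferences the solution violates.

1. list.x = 16  [main.left = list.left]
2. list.w = 107  [main.w = list.w]
3. list.y = 77  [list.top = main.bottom + 10]
4. list.h = 50  [list.h = 50]

list = (x=16, y=77, w=107, h=50)
violated soft preferences: 17, 19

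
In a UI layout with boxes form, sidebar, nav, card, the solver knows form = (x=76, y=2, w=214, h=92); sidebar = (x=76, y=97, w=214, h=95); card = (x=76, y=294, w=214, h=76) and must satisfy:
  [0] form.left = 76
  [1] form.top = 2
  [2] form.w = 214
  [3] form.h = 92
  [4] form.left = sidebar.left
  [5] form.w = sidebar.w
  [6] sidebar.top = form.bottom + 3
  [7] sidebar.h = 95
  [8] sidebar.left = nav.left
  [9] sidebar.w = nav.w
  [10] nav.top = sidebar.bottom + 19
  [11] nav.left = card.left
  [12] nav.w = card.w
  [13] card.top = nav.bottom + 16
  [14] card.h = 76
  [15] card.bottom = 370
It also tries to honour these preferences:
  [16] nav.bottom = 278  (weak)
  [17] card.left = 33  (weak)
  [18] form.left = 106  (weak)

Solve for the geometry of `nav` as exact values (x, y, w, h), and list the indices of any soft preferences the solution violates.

nav = (x=76, y=211, w=214, h=67)
violated soft preferences: 17, 18

1. nav.x = 76  [sidebar.left = nav.left]
2. nav.w = 214  [sidebar.w = nav.w]
3. nav.y = 211  [nav.top = sidebar.bottom + 19]
4. nav.h = 67  [card.top = nav.bottom + 16]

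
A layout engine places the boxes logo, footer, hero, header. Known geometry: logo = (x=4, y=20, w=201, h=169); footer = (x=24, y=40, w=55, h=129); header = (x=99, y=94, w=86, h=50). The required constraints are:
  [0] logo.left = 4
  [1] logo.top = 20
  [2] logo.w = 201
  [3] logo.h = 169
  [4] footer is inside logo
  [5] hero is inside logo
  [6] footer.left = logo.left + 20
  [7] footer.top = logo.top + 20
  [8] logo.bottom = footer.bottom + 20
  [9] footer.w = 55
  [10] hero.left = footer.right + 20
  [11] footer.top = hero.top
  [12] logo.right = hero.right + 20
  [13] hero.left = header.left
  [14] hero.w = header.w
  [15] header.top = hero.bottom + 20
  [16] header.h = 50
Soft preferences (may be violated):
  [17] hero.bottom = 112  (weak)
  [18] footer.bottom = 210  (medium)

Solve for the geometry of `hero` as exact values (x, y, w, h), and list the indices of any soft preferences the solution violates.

hero = (x=99, y=40, w=86, h=34)
violated soft preferences: 17, 18

1. hero.x = 99  [hero.left = footer.right + 20]
2. hero.y = 40  [footer.top = hero.top]
3. hero.w = 86  [logo.right = hero.right + 20]
4. hero.h = 34  [header.top = hero.bottom + 20]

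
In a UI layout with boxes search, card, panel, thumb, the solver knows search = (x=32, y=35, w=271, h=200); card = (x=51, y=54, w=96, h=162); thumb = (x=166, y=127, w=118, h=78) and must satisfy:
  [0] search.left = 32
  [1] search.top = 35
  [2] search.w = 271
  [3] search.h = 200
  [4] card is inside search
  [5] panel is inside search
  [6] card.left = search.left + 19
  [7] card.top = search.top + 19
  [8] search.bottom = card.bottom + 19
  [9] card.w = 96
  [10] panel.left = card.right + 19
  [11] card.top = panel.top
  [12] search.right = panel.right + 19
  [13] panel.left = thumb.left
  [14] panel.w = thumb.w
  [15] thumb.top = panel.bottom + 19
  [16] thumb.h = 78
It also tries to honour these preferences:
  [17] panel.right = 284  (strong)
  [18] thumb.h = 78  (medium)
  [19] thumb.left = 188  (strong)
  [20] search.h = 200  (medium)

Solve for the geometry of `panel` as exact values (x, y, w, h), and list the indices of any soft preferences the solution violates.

1. panel.x = 166  [panel.left = card.right + 19]
2. panel.y = 54  [card.top = panel.top]
3. panel.w = 118  [search.right = panel.right + 19]
4. panel.h = 54  [thumb.top = panel.bottom + 19]

panel = (x=166, y=54, w=118, h=54)
violated soft preferences: 19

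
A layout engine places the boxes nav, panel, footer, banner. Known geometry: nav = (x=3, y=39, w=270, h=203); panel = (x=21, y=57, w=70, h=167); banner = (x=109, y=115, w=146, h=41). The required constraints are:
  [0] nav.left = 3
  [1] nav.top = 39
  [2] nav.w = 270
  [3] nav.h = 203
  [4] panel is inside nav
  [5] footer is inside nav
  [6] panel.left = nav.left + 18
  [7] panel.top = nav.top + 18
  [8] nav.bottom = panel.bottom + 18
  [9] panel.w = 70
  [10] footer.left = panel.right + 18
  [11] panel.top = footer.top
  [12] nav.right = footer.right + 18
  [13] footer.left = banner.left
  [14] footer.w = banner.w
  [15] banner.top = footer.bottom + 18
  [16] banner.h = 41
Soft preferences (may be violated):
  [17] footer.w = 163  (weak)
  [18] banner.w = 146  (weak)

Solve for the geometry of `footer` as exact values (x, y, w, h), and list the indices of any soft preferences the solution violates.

footer = (x=109, y=57, w=146, h=40)
violated soft preferences: 17

1. footer.x = 109  [footer.left = panel.right + 18]
2. footer.y = 57  [panel.top = footer.top]
3. footer.w = 146  [nav.right = footer.right + 18]
4. footer.h = 40  [banner.top = footer.bottom + 18]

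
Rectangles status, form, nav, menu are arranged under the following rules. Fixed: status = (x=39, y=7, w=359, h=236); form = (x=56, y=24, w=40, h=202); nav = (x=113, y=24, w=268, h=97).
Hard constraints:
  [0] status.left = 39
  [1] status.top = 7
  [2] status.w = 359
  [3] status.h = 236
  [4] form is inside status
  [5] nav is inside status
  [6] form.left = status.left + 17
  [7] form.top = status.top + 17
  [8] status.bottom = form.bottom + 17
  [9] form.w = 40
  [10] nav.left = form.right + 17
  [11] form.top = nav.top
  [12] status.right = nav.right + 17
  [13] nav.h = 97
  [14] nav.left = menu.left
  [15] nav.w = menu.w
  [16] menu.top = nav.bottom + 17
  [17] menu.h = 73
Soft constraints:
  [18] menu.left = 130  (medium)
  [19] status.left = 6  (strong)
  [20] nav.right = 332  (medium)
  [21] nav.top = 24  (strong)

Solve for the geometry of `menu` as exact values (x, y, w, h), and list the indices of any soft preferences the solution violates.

1. menu.x = 113  [nav.left = menu.left]
2. menu.w = 268  [nav.w = menu.w]
3. menu.y = 138  [menu.top = nav.bottom + 17]
4. menu.h = 73  [menu.h = 73]

menu = (x=113, y=138, w=268, h=73)
violated soft preferences: 18, 19, 20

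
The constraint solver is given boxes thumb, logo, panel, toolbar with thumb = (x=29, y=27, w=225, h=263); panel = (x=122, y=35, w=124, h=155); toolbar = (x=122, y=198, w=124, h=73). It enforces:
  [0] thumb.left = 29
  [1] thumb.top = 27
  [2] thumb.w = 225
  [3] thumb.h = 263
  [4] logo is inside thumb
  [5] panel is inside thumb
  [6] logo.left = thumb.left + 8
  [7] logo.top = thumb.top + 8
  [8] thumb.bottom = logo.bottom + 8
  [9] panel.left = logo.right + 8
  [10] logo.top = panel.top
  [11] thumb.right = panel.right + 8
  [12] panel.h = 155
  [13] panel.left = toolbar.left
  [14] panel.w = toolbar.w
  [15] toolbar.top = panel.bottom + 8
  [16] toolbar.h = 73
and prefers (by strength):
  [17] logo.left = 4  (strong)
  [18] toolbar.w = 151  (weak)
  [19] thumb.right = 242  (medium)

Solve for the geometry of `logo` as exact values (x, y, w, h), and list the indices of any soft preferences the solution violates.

1. logo.x = 37  [logo.left = thumb.left + 8]
2. logo.y = 35  [logo.top = thumb.top + 8]
3. logo.h = 247  [thumb.bottom = logo.bottom + 8]
4. logo.w = 77  [panel.left = logo.right + 8]

logo = (x=37, y=35, w=77, h=247)
violated soft preferences: 17, 18, 19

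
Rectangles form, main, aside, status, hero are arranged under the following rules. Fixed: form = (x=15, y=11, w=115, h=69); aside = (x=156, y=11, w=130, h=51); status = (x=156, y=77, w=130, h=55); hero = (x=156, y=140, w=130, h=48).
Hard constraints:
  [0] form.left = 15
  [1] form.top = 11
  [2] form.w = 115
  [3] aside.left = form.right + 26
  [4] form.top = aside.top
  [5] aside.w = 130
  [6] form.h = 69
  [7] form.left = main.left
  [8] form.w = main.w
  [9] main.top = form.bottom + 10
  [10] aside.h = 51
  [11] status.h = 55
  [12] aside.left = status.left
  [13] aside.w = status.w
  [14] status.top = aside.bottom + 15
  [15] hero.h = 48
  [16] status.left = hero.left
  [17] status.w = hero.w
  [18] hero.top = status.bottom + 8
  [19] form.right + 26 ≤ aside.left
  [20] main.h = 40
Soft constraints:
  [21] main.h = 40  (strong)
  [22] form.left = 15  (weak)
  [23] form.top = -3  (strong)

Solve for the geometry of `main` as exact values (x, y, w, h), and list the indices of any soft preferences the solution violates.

main = (x=15, y=90, w=115, h=40)
violated soft preferences: 23

1. main.x = 15  [form.left = main.left]
2. main.w = 115  [form.w = main.w]
3. main.y = 90  [main.top = form.bottom + 10]
4. main.h = 40  [main.h = 40]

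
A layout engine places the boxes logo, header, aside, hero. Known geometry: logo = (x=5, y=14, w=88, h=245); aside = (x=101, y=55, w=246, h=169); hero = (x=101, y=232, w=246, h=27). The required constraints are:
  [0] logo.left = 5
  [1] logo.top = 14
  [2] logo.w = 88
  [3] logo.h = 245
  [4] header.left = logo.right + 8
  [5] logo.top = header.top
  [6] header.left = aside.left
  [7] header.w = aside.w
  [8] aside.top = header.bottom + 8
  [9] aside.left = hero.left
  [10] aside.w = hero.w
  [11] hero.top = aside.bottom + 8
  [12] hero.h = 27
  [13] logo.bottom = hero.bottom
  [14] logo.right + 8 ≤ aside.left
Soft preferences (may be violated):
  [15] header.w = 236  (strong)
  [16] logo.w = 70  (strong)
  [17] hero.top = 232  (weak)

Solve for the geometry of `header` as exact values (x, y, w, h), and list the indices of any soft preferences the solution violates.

1. header.x = 101  [header.left = logo.right + 8]
2. header.y = 14  [logo.top = header.top]
3. header.w = 246  [header.w = aside.w]
4. header.h = 33  [aside.top = header.bottom + 8]

header = (x=101, y=14, w=246, h=33)
violated soft preferences: 15, 16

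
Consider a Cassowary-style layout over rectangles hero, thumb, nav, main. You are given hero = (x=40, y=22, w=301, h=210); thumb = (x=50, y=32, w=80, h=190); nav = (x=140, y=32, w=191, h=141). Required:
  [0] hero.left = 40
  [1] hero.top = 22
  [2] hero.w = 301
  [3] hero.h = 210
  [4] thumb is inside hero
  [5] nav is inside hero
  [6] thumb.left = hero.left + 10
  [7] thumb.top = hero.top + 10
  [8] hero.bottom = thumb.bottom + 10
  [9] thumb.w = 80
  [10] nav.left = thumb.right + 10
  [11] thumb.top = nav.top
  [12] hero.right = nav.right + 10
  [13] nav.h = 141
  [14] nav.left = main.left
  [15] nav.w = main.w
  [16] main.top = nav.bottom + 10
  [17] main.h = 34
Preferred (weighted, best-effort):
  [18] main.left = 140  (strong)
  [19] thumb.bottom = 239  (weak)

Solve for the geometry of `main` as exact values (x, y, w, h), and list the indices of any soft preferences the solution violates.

main = (x=140, y=183, w=191, h=34)
violated soft preferences: 19

1. main.x = 140  [nav.left = main.left]
2. main.w = 191  [nav.w = main.w]
3. main.y = 183  [main.top = nav.bottom + 10]
4. main.h = 34  [main.h = 34]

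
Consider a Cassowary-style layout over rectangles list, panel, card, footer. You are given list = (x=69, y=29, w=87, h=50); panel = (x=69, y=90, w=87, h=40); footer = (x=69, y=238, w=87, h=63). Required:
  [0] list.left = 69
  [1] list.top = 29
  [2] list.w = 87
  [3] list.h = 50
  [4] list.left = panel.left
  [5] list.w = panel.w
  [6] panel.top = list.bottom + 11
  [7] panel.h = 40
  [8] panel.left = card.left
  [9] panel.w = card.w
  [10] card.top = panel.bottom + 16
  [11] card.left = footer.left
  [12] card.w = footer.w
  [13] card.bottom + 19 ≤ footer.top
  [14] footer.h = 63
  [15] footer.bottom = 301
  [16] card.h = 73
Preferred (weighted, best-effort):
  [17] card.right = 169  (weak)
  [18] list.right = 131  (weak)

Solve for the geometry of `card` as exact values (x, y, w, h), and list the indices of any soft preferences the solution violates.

1. card.x = 69  [panel.left = card.left]
2. card.w = 87  [panel.w = card.w]
3. card.y = 146  [card.top = panel.bottom + 16]
4. card.h = 73  [card.h = 73]

card = (x=69, y=146, w=87, h=73)
violated soft preferences: 17, 18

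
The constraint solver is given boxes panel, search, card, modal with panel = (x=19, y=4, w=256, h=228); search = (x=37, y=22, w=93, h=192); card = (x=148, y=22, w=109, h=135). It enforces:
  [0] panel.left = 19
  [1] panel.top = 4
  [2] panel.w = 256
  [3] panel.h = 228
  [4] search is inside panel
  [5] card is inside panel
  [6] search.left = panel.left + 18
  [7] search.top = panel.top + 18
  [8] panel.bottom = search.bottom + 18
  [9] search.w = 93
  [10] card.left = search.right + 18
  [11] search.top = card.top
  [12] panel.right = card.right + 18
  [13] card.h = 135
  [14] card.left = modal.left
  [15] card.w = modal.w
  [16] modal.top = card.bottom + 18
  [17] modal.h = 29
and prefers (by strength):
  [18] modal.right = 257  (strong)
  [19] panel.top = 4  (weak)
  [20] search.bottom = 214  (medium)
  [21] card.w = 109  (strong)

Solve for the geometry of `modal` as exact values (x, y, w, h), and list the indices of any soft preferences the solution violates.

modal = (x=148, y=175, w=109, h=29)
violated soft preferences: none

1. modal.x = 148  [card.left = modal.left]
2. modal.w = 109  [card.w = modal.w]
3. modal.y = 175  [modal.top = card.bottom + 18]
4. modal.h = 29  [modal.h = 29]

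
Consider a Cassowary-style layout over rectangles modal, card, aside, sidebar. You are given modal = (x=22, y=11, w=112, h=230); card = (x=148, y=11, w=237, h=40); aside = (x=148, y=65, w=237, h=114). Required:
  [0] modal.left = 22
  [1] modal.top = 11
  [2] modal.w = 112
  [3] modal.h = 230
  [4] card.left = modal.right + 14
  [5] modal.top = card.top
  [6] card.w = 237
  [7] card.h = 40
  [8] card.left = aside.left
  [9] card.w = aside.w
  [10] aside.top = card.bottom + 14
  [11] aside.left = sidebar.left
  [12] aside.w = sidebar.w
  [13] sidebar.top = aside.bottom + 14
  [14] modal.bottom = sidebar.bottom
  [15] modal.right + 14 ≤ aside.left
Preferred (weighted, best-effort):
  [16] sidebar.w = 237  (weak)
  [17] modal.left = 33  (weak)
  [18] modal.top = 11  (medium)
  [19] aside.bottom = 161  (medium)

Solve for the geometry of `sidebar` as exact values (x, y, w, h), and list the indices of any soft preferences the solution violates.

1. sidebar.x = 148  [aside.left = sidebar.left]
2. sidebar.w = 237  [aside.w = sidebar.w]
3. sidebar.y = 193  [sidebar.top = aside.bottom + 14]
4. sidebar.h = 48  [modal.bottom = sidebar.bottom]

sidebar = (x=148, y=193, w=237, h=48)
violated soft preferences: 17, 19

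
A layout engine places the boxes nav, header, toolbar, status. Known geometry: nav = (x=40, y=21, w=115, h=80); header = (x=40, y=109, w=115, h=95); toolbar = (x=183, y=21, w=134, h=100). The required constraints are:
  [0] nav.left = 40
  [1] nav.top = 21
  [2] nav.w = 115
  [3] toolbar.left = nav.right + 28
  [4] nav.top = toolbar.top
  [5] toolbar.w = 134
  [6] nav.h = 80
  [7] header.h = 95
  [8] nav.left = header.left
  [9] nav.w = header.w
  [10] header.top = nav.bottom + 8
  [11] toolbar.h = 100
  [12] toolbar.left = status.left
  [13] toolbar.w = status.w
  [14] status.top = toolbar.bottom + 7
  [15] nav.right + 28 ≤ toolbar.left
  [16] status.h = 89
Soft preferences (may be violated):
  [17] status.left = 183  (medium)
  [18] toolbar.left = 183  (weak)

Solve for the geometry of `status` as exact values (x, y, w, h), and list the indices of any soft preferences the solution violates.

status = (x=183, y=128, w=134, h=89)
violated soft preferences: none

1. status.x = 183  [toolbar.left = status.left]
2. status.w = 134  [toolbar.w = status.w]
3. status.y = 128  [status.top = toolbar.bottom + 7]
4. status.h = 89  [status.h = 89]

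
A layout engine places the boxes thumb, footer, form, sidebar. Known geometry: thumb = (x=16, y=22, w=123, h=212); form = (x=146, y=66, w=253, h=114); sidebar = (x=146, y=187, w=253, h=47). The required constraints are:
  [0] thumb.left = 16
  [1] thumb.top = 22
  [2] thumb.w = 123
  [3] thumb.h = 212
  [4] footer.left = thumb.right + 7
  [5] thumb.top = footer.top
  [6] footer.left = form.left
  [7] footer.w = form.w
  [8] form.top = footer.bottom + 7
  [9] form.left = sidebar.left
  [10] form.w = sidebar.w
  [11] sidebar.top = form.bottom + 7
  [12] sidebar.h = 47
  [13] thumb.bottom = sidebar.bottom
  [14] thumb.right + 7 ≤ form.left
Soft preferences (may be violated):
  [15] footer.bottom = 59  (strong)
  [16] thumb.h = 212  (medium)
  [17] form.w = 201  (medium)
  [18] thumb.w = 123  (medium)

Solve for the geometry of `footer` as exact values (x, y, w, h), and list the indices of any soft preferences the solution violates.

footer = (x=146, y=22, w=253, h=37)
violated soft preferences: 17

1. footer.x = 146  [footer.left = thumb.right + 7]
2. footer.y = 22  [thumb.top = footer.top]
3. footer.w = 253  [footer.w = form.w]
4. footer.h = 37  [form.top = footer.bottom + 7]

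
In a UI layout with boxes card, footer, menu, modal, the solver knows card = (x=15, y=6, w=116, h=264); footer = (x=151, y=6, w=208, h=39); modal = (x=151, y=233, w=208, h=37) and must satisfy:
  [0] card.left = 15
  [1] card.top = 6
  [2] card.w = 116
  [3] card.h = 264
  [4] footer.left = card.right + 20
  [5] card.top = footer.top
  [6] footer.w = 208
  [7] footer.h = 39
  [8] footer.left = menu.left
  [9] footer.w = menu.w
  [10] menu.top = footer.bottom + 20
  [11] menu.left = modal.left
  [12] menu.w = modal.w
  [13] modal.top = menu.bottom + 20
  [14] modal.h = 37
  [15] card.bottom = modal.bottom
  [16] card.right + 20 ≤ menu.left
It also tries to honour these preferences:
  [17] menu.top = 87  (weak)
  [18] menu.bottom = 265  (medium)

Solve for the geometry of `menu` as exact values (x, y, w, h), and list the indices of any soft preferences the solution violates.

menu = (x=151, y=65, w=208, h=148)
violated soft preferences: 17, 18

1. menu.x = 151  [footer.left = menu.left]
2. menu.w = 208  [footer.w = menu.w]
3. menu.y = 65  [menu.top = footer.bottom + 20]
4. menu.h = 148  [modal.top = menu.bottom + 20]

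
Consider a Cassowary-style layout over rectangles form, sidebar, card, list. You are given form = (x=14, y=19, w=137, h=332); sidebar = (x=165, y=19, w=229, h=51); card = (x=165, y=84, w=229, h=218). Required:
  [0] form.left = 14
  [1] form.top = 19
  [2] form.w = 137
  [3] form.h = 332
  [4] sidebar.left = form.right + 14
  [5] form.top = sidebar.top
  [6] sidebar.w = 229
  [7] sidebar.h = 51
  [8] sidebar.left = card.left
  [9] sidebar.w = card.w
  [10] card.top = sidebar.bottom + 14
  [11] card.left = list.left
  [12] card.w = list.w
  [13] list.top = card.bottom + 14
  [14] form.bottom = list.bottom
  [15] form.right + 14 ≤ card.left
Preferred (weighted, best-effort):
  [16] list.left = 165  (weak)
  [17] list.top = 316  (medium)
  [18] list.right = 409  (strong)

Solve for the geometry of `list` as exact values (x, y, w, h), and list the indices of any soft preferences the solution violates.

list = (x=165, y=316, w=229, h=35)
violated soft preferences: 18

1. list.x = 165  [card.left = list.left]
2. list.w = 229  [card.w = list.w]
3. list.y = 316  [list.top = card.bottom + 14]
4. list.h = 35  [form.bottom = list.bottom]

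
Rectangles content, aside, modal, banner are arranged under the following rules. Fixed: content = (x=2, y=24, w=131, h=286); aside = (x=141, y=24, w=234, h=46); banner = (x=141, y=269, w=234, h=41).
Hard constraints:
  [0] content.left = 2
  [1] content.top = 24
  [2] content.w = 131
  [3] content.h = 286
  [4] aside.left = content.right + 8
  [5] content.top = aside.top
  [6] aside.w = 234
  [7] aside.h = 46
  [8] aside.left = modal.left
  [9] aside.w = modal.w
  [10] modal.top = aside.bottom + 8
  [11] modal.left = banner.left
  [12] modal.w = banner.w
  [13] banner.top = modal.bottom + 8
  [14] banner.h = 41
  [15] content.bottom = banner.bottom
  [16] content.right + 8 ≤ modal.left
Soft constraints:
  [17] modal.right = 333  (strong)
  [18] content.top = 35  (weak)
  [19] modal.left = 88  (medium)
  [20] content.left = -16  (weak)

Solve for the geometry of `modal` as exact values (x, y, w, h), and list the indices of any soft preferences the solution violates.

1. modal.x = 141  [aside.left = modal.left]
2. modal.w = 234  [aside.w = modal.w]
3. modal.y = 78  [modal.top = aside.bottom + 8]
4. modal.h = 183  [banner.top = modal.bottom + 8]

modal = (x=141, y=78, w=234, h=183)
violated soft preferences: 17, 18, 19, 20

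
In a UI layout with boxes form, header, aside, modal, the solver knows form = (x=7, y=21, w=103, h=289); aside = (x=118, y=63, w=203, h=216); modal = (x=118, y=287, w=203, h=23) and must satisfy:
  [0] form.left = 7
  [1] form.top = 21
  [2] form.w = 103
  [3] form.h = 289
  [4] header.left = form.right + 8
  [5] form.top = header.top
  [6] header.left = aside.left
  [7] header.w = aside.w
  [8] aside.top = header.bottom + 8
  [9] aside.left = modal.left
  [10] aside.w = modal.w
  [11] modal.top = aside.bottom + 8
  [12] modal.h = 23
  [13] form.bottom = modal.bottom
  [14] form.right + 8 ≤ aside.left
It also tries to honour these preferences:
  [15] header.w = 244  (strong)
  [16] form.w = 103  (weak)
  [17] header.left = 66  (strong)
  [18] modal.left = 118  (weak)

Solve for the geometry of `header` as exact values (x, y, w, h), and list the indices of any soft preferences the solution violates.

1. header.x = 118  [header.left = form.right + 8]
2. header.y = 21  [form.top = header.top]
3. header.w = 203  [header.w = aside.w]
4. header.h = 34  [aside.top = header.bottom + 8]

header = (x=118, y=21, w=203, h=34)
violated soft preferences: 15, 17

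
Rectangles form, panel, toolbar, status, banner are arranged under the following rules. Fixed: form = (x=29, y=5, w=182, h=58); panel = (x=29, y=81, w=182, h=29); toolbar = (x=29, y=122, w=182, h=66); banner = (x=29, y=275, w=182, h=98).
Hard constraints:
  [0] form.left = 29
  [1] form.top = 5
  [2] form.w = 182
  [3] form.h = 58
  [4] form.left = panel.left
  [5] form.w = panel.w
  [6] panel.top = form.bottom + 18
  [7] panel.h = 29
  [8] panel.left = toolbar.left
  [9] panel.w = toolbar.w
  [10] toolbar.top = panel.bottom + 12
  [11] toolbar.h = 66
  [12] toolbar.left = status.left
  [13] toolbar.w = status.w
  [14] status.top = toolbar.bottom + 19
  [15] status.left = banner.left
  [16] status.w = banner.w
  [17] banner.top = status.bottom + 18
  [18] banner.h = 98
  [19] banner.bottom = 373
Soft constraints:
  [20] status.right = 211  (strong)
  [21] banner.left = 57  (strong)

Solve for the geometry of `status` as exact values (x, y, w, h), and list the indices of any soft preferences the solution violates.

status = (x=29, y=207, w=182, h=50)
violated soft preferences: 21

1. status.x = 29  [toolbar.left = status.left]
2. status.w = 182  [toolbar.w = status.w]
3. status.y = 207  [status.top = toolbar.bottom + 19]
4. status.h = 50  [banner.top = status.bottom + 18]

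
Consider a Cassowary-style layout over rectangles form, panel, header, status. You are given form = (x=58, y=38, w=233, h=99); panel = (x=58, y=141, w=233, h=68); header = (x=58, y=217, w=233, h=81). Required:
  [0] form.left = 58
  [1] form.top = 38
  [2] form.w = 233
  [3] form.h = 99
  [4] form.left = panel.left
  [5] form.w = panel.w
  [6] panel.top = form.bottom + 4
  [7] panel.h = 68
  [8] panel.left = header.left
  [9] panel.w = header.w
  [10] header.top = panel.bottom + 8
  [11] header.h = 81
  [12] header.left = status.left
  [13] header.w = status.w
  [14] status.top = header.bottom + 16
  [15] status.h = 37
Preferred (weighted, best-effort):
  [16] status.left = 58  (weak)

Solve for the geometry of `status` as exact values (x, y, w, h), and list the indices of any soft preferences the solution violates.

1. status.x = 58  [header.left = status.left]
2. status.w = 233  [header.w = status.w]
3. status.y = 314  [status.top = header.bottom + 16]
4. status.h = 37  [status.h = 37]

status = (x=58, y=314, w=233, h=37)
violated soft preferences: none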